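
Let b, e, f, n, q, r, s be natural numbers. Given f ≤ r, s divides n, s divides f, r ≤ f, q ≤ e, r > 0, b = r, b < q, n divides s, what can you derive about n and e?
n < e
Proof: Because s divides n and n divides s, s = n. f ≤ r and r ≤ f, therefore f = r. Since s divides f, s divides r. Since s = n, n divides r. Since r > 0, n ≤ r. b = r and b < q, thus r < q. Since q ≤ e, r < e. Since n ≤ r, n < e.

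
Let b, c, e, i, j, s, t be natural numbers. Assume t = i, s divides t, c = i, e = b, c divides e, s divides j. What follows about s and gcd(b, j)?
s divides gcd(b, j)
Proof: Because t = i and s divides t, s divides i. From e = b and c divides e, c divides b. Since c = i, i divides b. Since s divides i, s divides b. s divides j, so s divides gcd(b, j).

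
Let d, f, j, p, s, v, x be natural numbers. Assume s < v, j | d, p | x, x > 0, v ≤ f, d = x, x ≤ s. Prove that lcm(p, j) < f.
d = x and j | d, therefore j | x. p | x, so lcm(p, j) | x. x > 0, so lcm(p, j) ≤ x. Because x ≤ s, lcm(p, j) ≤ s. s < v and v ≤ f, therefore s < f. Since lcm(p, j) ≤ s, lcm(p, j) < f.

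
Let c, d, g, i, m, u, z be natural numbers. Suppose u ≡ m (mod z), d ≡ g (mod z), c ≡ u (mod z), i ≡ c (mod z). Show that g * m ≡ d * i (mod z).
i ≡ c (mod z) and c ≡ u (mod z), thus i ≡ u (mod z). Since u ≡ m (mod z), i ≡ m (mod z). Since d ≡ g (mod z), d * i ≡ g * m (mod z). Then g * m ≡ d * i (mod z).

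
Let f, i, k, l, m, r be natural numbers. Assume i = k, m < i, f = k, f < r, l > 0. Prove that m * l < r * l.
From i = k and m < i, m < k. Because f = k and f < r, k < r. m < k, so m < r. Because l > 0, m * l < r * l.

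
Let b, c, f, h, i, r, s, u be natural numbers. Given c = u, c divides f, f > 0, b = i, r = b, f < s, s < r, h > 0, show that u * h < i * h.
c = u and c divides f, hence u divides f. Since f > 0, u ≤ f. Because f < s and s < r, f < r. From r = b, f < b. Since b = i, f < i. Because u ≤ f, u < i. From h > 0, by multiplying by a positive, u * h < i * h.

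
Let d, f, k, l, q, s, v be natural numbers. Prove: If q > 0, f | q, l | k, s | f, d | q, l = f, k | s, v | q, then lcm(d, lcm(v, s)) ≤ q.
l = f and l | k, therefore f | k. Since k | s, f | s. Since s | f, f = s. Since f | q, s | q. v | q, so lcm(v, s) | q. Since d | q, lcm(d, lcm(v, s)) | q. Since q > 0, lcm(d, lcm(v, s)) ≤ q.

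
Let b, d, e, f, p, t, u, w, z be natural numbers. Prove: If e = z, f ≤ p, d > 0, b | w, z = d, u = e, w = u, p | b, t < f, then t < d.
Because e = z and z = d, e = d. w = u and u = e, so w = e. Since b | w, b | e. p | b, so p | e. e = d, so p | d. Since d > 0, p ≤ d. Since f ≤ p, f ≤ d. Because t < f, t < d.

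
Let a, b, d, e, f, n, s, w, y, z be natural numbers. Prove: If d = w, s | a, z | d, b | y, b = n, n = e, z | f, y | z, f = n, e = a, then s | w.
n = e and e = a, so n = a. From f = n and z | f, z | n. From b | y and y | z, b | z. b = n, so n | z. z | n, so z = n. Since z | d, n | d. Since n = a, a | d. d = w, so a | w. From s | a, s | w.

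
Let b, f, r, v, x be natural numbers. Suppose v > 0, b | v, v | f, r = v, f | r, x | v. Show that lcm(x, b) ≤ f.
r = v and f | r, so f | v. Since v | f, v = f. x | v and b | v, thus lcm(x, b) | v. Since v > 0, lcm(x, b) ≤ v. v = f, so lcm(x, b) ≤ f.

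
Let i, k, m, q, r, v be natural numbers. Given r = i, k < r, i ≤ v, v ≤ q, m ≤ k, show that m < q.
From r = i and k < r, k < i. Since m ≤ k, m < i. i ≤ v, so m < v. Because v ≤ q, m < q.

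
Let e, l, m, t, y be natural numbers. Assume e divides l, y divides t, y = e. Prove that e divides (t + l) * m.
y = e and y divides t, thus e divides t. e divides l, so e divides t + l. Then e divides (t + l) * m.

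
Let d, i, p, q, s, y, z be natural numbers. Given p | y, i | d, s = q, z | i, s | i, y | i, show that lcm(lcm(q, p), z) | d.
From s = q and s | i, q | i. p | y and y | i, thus p | i. q | i, so lcm(q, p) | i. Since z | i, lcm(lcm(q, p), z) | i. From i | d, lcm(lcm(q, p), z) | d.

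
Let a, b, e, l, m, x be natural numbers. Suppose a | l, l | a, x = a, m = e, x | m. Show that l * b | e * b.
Because a | l and l | a, a = l. m = e and x | m, so x | e. Since x = a, a | e. a = l, so l | e. Then l * b | e * b.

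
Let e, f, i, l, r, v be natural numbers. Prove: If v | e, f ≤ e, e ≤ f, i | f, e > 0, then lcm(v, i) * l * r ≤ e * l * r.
Since f ≤ e and e ≤ f, f = e. i | f, so i | e. Since v | e, lcm(v, i) | e. Since e > 0, lcm(v, i) ≤ e. Then lcm(v, i) * l ≤ e * l. Then lcm(v, i) * l * r ≤ e * l * r.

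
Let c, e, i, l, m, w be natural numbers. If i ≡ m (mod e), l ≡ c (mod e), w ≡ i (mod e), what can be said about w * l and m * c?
w * l ≡ m * c (mod e)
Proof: Because w ≡ i (mod e) and i ≡ m (mod e), w ≡ m (mod e). Since l ≡ c (mod e), by multiplying congruences, w * l ≡ m * c (mod e).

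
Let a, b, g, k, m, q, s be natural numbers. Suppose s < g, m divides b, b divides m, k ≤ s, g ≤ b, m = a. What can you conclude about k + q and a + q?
k + q < a + q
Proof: b divides m and m divides b, so b = m. s < g and g ≤ b, so s < b. k ≤ s, so k < b. Because b = m, k < m. Since m = a, k < a. Then k + q < a + q.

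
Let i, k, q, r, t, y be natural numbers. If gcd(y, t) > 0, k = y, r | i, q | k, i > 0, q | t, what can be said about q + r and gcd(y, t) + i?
q + r ≤ gcd(y, t) + i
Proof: k = y and q | k, so q | y. q | t, so q | gcd(y, t). From gcd(y, t) > 0, q ≤ gcd(y, t). Because r | i and i > 0, r ≤ i. q ≤ gcd(y, t), so q + r ≤ gcd(y, t) + i.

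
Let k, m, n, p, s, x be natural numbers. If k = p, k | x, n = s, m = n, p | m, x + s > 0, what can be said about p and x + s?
p ≤ x + s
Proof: k = p and k | x, so p | x. From m = n and p | m, p | n. From n = s, p | s. p | x, so p | x + s. Since x + s > 0, p ≤ x + s.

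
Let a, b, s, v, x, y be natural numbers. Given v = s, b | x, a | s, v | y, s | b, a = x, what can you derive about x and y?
x | y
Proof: s | b and b | x, therefore s | x. Since a = x and a | s, x | s. Since s | x, s = x. Since v = s, v = x. Since v | y, x | y.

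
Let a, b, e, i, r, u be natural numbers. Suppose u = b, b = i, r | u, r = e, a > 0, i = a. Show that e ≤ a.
b = i and i = a, thus b = a. r = e and r | u, hence e | u. u = b, so e | b. b = a, so e | a. Since a > 0, e ≤ a.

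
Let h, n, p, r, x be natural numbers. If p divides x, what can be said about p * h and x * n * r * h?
p * h divides x * n * r * h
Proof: From p divides x, p divides x * n. Then p divides x * n * r. Then p * h divides x * n * r * h.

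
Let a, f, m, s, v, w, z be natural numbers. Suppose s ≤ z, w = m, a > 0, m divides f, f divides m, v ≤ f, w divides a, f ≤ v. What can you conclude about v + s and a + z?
v + s ≤ a + z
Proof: m divides f and f divides m, so m = f. f ≤ v and v ≤ f, therefore f = v. Since m = f, m = v. w = m and w divides a, so m divides a. Because m = v, v divides a. Because a > 0, v ≤ a. Since s ≤ z, v + s ≤ a + z.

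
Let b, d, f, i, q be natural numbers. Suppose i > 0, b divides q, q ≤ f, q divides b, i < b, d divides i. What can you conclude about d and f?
d < f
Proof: b divides q and q divides b, so b = q. From d divides i and i > 0, d ≤ i. Since i < b, d < b. Since b = q, d < q. q ≤ f, so d < f.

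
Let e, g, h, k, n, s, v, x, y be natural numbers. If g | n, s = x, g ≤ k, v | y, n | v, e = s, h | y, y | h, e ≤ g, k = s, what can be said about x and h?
x | h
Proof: k = s and g ≤ k, so g ≤ s. From e = s and e ≤ g, s ≤ g. g ≤ s, so g = s. s = x, so g = x. y | h and h | y, hence y = h. From n | v and v | y, n | y. Since y = h, n | h. Since g | n, g | h. Since g = x, x | h.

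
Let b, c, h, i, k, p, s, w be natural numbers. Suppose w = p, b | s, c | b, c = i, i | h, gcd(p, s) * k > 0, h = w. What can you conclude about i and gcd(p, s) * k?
i ≤ gcd(p, s) * k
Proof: h = w and w = p, thus h = p. Since i | h, i | p. c = i and c | b, thus i | b. b | s, so i | s. Because i | p, i | gcd(p, s). Then i | gcd(p, s) * k. Since gcd(p, s) * k > 0, i ≤ gcd(p, s) * k.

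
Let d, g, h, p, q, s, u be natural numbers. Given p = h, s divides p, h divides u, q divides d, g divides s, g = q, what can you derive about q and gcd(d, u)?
q divides gcd(d, u)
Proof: g = q and g divides s, hence q divides s. p = h and s divides p, thus s divides h. Since q divides s, q divides h. h divides u, so q divides u. q divides d, so q divides gcd(d, u).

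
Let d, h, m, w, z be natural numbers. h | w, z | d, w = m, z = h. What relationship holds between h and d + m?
h | d + m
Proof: Since z = h and z | d, h | d. From w = m and h | w, h | m. Since h | d, h | d + m.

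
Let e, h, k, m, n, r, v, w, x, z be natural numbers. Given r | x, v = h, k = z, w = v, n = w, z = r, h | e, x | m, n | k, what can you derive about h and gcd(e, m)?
h | gcd(e, m)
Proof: From k = z and n | k, n | z. Since z = r, n | r. n = w, so w | r. Since w = v, v | r. Since v = h, h | r. From r | x, h | x. From x | m, h | m. From h | e, h | gcd(e, m).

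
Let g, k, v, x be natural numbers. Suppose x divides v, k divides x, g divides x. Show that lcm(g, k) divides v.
From g divides x and k divides x, lcm(g, k) divides x. Since x divides v, lcm(g, k) divides v.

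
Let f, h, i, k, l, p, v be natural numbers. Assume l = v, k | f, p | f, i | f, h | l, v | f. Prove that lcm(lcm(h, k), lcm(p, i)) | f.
From l = v and h | l, h | v. v | f, so h | f. Since k | f, lcm(h, k) | f. p | f and i | f, hence lcm(p, i) | f. Since lcm(h, k) | f, lcm(lcm(h, k), lcm(p, i)) | f.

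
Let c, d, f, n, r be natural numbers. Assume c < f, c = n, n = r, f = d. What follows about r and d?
r < d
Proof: c = n and n = r, hence c = r. f = d and c < f, hence c < d. Since c = r, r < d.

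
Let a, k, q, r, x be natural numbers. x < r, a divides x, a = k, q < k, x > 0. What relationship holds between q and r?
q < r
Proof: Because a = k and a divides x, k divides x. x > 0, so k ≤ x. Because q < k, q < x. x < r, so q < r.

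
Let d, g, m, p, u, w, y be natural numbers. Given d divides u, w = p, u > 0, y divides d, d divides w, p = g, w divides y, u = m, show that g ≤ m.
w = p and p = g, thus w = g. Because w divides y and y divides d, w divides d. Since d divides w, d = w. Because d divides u and u > 0, d ≤ u. Since u = m, d ≤ m. d = w, so w ≤ m. w = g, so g ≤ m.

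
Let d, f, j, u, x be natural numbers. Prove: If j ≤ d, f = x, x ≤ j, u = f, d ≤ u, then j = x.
u = f and f = x, thus u = x. j ≤ d and d ≤ u, thus j ≤ u. From u = x, j ≤ x. Since x ≤ j, x = j. Then j = x.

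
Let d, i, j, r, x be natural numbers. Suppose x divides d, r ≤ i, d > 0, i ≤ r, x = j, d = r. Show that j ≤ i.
r ≤ i and i ≤ r, therefore r = i. d = r, so d = i. x divides d and d > 0, so x ≤ d. x = j, so j ≤ d. Since d = i, j ≤ i.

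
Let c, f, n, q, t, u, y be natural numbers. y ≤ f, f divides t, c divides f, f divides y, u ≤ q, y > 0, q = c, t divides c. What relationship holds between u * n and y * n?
u * n ≤ y * n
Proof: f divides t and t divides c, hence f divides c. c divides f, so c = f. Since q = c, q = f. From f divides y and y > 0, f ≤ y. From y ≤ f, f = y. Since q = f, q = y. Since u ≤ q, u ≤ y. By multiplying by a non-negative, u * n ≤ y * n.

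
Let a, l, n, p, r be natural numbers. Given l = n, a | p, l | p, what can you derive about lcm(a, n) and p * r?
lcm(a, n) | p * r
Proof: l = n and l | p, therefore n | p. a | p, so lcm(a, n) | p. Then lcm(a, n) | p * r.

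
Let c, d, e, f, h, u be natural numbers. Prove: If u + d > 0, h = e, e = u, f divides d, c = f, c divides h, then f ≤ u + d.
h = e and e = u, thus h = u. c = f and c divides h, therefore f divides h. h = u, so f divides u. Since f divides d, f divides u + d. u + d > 0, so f ≤ u + d.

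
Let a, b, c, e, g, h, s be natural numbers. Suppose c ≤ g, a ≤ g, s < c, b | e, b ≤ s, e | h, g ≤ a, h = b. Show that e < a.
From h = b and e | h, e | b. Since b | e, b = e. b ≤ s, so e ≤ s. g ≤ a and a ≤ g, therefore g = a. s < c and c ≤ g, so s < g. Since g = a, s < a. Since e ≤ s, e < a.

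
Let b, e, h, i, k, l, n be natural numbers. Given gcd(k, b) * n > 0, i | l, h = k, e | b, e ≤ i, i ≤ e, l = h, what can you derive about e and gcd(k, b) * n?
e ≤ gcd(k, b) * n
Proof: i ≤ e and e ≤ i, therefore i = e. l = h and i | l, thus i | h. Since i = e, e | h. From h = k, e | k. e | b, so e | gcd(k, b). Then e | gcd(k, b) * n. Because gcd(k, b) * n > 0, e ≤ gcd(k, b) * n.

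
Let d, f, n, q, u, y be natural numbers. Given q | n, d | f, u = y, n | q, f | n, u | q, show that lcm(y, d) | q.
Because u = y and u | q, y | q. n | q and q | n, thus n = q. From f | n, f | q. From d | f, d | q. y | q, so lcm(y, d) | q.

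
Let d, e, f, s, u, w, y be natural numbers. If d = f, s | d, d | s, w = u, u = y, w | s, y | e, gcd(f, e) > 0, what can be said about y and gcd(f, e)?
y ≤ gcd(f, e)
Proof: s | d and d | s, therefore s = d. w = u and u = y, hence w = y. Because w | s, y | s. s = d, so y | d. Since d = f, y | f. Because y | e, y | gcd(f, e). gcd(f, e) > 0, so y ≤ gcd(f, e).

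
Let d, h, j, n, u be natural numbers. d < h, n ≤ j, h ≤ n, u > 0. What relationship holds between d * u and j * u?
d * u < j * u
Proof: h ≤ n and n ≤ j, hence h ≤ j. From d < h, d < j. u > 0, so d * u < j * u.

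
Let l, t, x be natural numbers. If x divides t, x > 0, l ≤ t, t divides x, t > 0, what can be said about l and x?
l ≤ x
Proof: Since t divides x and x > 0, t ≤ x. x divides t and t > 0, therefore x ≤ t. From t ≤ x, t = x. Since l ≤ t, l ≤ x.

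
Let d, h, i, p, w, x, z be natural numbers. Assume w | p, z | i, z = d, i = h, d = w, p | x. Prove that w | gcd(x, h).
w | p and p | x, so w | x. z = d and d = w, thus z = w. Since z | i, w | i. i = h, so w | h. Since w | x, w | gcd(x, h).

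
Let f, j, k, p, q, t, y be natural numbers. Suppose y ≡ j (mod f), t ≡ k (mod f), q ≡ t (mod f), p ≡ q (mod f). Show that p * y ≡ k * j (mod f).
From p ≡ q (mod f) and q ≡ t (mod f), p ≡ t (mod f). Since t ≡ k (mod f), p ≡ k (mod f). Combining with y ≡ j (mod f), by multiplying congruences, p * y ≡ k * j (mod f).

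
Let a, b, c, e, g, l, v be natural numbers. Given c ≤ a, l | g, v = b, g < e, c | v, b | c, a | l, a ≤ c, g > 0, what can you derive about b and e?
b < e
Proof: From a ≤ c and c ≤ a, a = c. v = b and c | v, therefore c | b. Since b | c, c = b. a = c, so a = b. Since a | l and l | g, a | g. a = b, so b | g. g > 0, so b ≤ g. Since g < e, b < e.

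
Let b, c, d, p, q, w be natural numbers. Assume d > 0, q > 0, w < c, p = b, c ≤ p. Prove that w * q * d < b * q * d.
p = b and c ≤ p, thus c ≤ b. w < c, so w < b. Since q > 0, w * q < b * q. From d > 0, w * q * d < b * q * d.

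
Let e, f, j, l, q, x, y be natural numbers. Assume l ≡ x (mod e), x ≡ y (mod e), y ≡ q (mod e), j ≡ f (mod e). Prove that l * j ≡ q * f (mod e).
l ≡ x (mod e) and x ≡ y (mod e), thus l ≡ y (mod e). Since y ≡ q (mod e), l ≡ q (mod e). Since j ≡ f (mod e), by multiplying congruences, l * j ≡ q * f (mod e).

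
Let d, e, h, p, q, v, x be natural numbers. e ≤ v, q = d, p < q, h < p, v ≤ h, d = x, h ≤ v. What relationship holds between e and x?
e < x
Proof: h ≤ v and v ≤ h, so h = v. h < p, so v < p. q = d and d = x, therefore q = x. Since p < q, p < x. v < p, so v < x. Since e ≤ v, e < x.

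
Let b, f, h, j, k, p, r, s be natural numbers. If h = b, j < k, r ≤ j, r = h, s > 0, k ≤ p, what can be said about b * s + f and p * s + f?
b * s + f < p * s + f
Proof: r = h and h = b, so r = b. Because r ≤ j and j < k, r < k. Since k ≤ p, r < p. r = b, so b < p. s > 0, so b * s < p * s. Then b * s + f < p * s + f.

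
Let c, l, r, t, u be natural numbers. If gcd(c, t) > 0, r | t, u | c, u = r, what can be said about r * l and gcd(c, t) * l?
r * l ≤ gcd(c, t) * l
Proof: Since u = r and u | c, r | c. Because r | t, r | gcd(c, t). gcd(c, t) > 0, so r ≤ gcd(c, t). Then r * l ≤ gcd(c, t) * l.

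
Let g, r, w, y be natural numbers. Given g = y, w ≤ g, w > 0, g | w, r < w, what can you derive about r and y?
r < y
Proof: From g | w and w > 0, g ≤ w. Since w ≤ g, w = g. g = y, so w = y. r < w, so r < y.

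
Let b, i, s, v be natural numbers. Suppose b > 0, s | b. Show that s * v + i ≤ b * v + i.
s | b and b > 0, so s ≤ b. Then s * v ≤ b * v. Then s * v + i ≤ b * v + i.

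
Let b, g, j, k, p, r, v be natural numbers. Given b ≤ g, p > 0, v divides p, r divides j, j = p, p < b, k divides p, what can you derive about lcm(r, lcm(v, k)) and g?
lcm(r, lcm(v, k)) < g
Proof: j = p and r divides j, thus r divides p. v divides p and k divides p, thus lcm(v, k) divides p. From r divides p, lcm(r, lcm(v, k)) divides p. p > 0, so lcm(r, lcm(v, k)) ≤ p. From p < b and b ≤ g, p < g. Since lcm(r, lcm(v, k)) ≤ p, lcm(r, lcm(v, k)) < g.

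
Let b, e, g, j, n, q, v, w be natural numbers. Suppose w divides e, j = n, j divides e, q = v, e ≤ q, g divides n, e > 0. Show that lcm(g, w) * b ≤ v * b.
From j = n and j divides e, n divides e. g divides n, so g divides e. From w divides e, lcm(g, w) divides e. e > 0, so lcm(g, w) ≤ e. q = v and e ≤ q, so e ≤ v. Since lcm(g, w) ≤ e, lcm(g, w) ≤ v. By multiplying by a non-negative, lcm(g, w) * b ≤ v * b.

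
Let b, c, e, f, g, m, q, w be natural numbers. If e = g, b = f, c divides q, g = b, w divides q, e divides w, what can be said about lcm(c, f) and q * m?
lcm(c, f) divides q * m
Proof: e = g and g = b, so e = b. e divides w and w divides q, thus e divides q. Since e = b, b divides q. Since b = f, f divides q. c divides q, so lcm(c, f) divides q. Then lcm(c, f) divides q * m.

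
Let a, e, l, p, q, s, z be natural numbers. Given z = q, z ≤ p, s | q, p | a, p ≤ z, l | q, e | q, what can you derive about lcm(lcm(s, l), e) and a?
lcm(lcm(s, l), e) | a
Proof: s | q and l | q, therefore lcm(s, l) | q. e | q, so lcm(lcm(s, l), e) | q. From p ≤ z and z ≤ p, p = z. Since z = q, p = q. Since p | a, q | a. lcm(lcm(s, l), e) | q, so lcm(lcm(s, l), e) | a.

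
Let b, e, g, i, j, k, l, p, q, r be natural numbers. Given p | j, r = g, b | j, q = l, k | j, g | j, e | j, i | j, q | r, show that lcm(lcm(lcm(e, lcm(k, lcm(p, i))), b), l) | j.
p | j and i | j, thus lcm(p, i) | j. From k | j, lcm(k, lcm(p, i)) | j. Since e | j, lcm(e, lcm(k, lcm(p, i))) | j. Since b | j, lcm(lcm(e, lcm(k, lcm(p, i))), b) | j. q = l and q | r, therefore l | r. From r = g, l | g. g | j, so l | j. lcm(lcm(e, lcm(k, lcm(p, i))), b) | j, so lcm(lcm(lcm(e, lcm(k, lcm(p, i))), b), l) | j.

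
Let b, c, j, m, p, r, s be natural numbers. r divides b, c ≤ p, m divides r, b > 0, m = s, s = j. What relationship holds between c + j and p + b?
c + j ≤ p + b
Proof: m = s and s = j, therefore m = j. m divides r, so j divides r. r divides b, so j divides b. Because b > 0, j ≤ b. Since c ≤ p, c + j ≤ p + b.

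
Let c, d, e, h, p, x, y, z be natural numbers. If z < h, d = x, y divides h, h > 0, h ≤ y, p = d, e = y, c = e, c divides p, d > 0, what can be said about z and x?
z < x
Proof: y divides h and h > 0, thus y ≤ h. Since h ≤ y, y = h. Since c = e and c divides p, e divides p. Since e = y, y divides p. Since p = d, y divides d. Since d > 0, y ≤ d. Since y = h, h ≤ d. Since d = x, h ≤ x. Since z < h, z < x.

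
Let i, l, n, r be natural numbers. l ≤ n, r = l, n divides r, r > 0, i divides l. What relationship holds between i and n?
i divides n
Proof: Since n divides r and r > 0, n ≤ r. r = l, so n ≤ l. l ≤ n, so l = n. i divides l, so i divides n.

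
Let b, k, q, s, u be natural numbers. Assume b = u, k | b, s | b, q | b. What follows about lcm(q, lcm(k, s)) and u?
lcm(q, lcm(k, s)) | u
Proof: Since k | b and s | b, lcm(k, s) | b. Because q | b, lcm(q, lcm(k, s)) | b. b = u, so lcm(q, lcm(k, s)) | u.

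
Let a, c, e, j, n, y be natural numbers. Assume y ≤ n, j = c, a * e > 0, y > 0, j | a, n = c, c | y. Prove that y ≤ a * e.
From c | y and y > 0, c ≤ y. Because n = c and y ≤ n, y ≤ c. Since c ≤ y, c = y. Since j = c, j = y. Since j | a, y | a. Then y | a * e. Since a * e > 0, y ≤ a * e.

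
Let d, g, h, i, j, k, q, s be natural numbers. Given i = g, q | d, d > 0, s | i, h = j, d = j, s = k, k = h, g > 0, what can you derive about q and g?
q ≤ g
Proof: q | d and d > 0, thus q ≤ d. From d = j, q ≤ j. From k = h and h = j, k = j. i = g and s | i, hence s | g. g > 0, so s ≤ g. Since s = k, k ≤ g. Since k = j, j ≤ g. q ≤ j, so q ≤ g.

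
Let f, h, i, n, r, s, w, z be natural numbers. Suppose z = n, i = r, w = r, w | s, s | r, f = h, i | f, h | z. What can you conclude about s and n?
s | n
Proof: From w = r and w | s, r | s. s | r, so r = s. i = r, so i = s. Since f = h and i | f, i | h. h | z, so i | z. i = s, so s | z. Because z = n, s | n.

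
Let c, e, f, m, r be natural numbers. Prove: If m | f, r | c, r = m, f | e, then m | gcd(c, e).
From r = m and r | c, m | c. m | f and f | e, so m | e. m | c, so m | gcd(c, e).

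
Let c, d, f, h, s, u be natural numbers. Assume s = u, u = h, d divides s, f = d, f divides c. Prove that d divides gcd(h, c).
Because s = u and u = h, s = h. d divides s, so d divides h. Since f = d and f divides c, d divides c. d divides h, so d divides gcd(h, c).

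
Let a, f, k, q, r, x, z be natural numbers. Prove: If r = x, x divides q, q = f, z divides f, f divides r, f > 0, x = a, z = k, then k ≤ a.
r = x and f divides r, so f divides x. Since q = f and x divides q, x divides f. f divides x, so f = x. Since x = a, f = a. z = k and z divides f, thus k divides f. Since f > 0, k ≤ f. Since f = a, k ≤ a.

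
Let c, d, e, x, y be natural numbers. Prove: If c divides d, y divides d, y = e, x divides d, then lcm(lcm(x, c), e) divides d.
x divides d and c divides d, hence lcm(x, c) divides d. y = e and y divides d, thus e divides d. lcm(x, c) divides d, so lcm(lcm(x, c), e) divides d.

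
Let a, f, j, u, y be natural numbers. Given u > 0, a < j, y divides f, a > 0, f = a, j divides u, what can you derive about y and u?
y < u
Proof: Because f = a and y divides f, y divides a. Since a > 0, y ≤ a. j divides u and u > 0, thus j ≤ u. From a < j, a < u. Since y ≤ a, y < u.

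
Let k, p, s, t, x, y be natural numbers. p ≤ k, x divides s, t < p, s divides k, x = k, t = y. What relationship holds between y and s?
y < s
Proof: Because t = y and t < p, y < p. Since x = k and x divides s, k divides s. Because s divides k, k = s. Because p ≤ k, p ≤ s. y < p, so y < s.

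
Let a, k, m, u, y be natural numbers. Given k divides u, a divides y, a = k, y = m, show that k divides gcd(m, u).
From y = m and a divides y, a divides m. Since a = k, k divides m. From k divides u, k divides gcd(m, u).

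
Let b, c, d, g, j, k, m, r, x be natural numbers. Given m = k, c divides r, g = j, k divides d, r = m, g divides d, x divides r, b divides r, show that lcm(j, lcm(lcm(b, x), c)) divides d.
Since g = j and g divides d, j divides d. Because r = m and m = k, r = k. Because b divides r and x divides r, lcm(b, x) divides r. Since c divides r, lcm(lcm(b, x), c) divides r. Since r = k, lcm(lcm(b, x), c) divides k. Because k divides d, lcm(lcm(b, x), c) divides d. j divides d, so lcm(j, lcm(lcm(b, x), c)) divides d.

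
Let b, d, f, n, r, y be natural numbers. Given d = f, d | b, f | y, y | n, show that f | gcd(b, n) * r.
d = f and d | b, hence f | b. f | y and y | n, thus f | n. Since f | b, f | gcd(b, n). Then f | gcd(b, n) * r.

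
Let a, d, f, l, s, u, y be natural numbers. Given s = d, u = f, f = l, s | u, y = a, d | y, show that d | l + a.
Since u = f and f = l, u = l. Since s | u, s | l. Since s = d, d | l. Because y = a and d | y, d | a. Since d | l, d | l + a.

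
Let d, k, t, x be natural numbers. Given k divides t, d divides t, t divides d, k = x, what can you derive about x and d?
x divides d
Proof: Because t divides d and d divides t, t = d. k = x and k divides t, thus x divides t. t = d, so x divides d.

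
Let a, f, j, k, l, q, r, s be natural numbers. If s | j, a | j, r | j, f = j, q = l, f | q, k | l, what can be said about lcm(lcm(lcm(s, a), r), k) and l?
lcm(lcm(lcm(s, a), r), k) | l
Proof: s | j and a | j, therefore lcm(s, a) | j. r | j, so lcm(lcm(s, a), r) | j. From q = l and f | q, f | l. f = j, so j | l. lcm(lcm(s, a), r) | j, so lcm(lcm(s, a), r) | l. k | l, so lcm(lcm(lcm(s, a), r), k) | l.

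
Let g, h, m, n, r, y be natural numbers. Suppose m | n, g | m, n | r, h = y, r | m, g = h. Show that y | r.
g = h and h = y, therefore g = y. Because m | n and n | r, m | r. Since r | m, m = r. Since g | m, g | r. From g = y, y | r.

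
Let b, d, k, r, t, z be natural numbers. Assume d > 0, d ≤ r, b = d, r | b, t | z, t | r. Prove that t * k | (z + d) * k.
Because b = d and r | b, r | d. d > 0, so r ≤ d. Since d ≤ r, r = d. t | r, so t | d. t | z, so t | z + d. Then t * k | (z + d) * k.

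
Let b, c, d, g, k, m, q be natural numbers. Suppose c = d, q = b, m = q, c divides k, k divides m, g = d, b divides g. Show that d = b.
c divides k and k divides m, hence c divides m. m = q, so c divides q. q = b, so c divides b. c = d, so d divides b. Because g = d and b divides g, b divides d. Because d divides b, d = b.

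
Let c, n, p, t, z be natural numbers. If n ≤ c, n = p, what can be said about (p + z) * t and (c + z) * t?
(p + z) * t ≤ (c + z) * t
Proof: n = p and n ≤ c, thus p ≤ c. Then p + z ≤ c + z. By multiplying by a non-negative, (p + z) * t ≤ (c + z) * t.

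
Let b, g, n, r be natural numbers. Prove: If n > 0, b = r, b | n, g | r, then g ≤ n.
b = r and b | n, hence r | n. Since g | r, g | n. n > 0, so g ≤ n.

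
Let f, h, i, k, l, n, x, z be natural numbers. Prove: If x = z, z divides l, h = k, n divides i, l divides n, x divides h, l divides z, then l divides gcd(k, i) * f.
z divides l and l divides z, therefore z = l. x = z, so x = l. Since h = k and x divides h, x divides k. Since x = l, l divides k. Since l divides n and n divides i, l divides i. l divides k, so l divides gcd(k, i). Then l divides gcd(k, i) * f.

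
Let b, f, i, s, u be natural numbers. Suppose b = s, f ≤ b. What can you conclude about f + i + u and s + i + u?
f + i + u ≤ s + i + u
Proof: b = s and f ≤ b, so f ≤ s. Then f + i ≤ s + i. Then f + i + u ≤ s + i + u.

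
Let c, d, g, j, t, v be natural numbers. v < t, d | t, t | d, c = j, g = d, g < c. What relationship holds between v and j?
v < j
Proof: d | t and t | d, therefore d = t. From g = d and g < c, d < c. c = j, so d < j. d = t, so t < j. Since v < t, v < j.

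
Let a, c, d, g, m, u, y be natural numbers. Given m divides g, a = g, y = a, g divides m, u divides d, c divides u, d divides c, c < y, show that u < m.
Since y = a and a = g, y = g. Since g divides m and m divides g, g = m. Since y = g, y = m. u divides d and d divides c, so u divides c. Since c divides u, c = u. c < y, so u < y. Since y = m, u < m.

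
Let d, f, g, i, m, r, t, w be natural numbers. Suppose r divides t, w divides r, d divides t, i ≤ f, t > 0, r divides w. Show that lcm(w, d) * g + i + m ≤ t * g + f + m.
r divides w and w divides r, thus r = w. Since r divides t, w divides t. Since d divides t, lcm(w, d) divides t. Since t > 0, lcm(w, d) ≤ t. By multiplying by a non-negative, lcm(w, d) * g ≤ t * g. i ≤ f, so lcm(w, d) * g + i ≤ t * g + f. Then lcm(w, d) * g + i + m ≤ t * g + f + m.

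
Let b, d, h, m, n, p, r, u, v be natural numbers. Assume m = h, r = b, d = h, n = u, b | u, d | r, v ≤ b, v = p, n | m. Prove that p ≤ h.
Because m = h and n | m, n | h. Since n = u, u | h. b | u, so b | h. Since r = b and d | r, d | b. Since d = h, h | b. From b | h, b = h. v = p and v ≤ b, so p ≤ b. Since b = h, p ≤ h.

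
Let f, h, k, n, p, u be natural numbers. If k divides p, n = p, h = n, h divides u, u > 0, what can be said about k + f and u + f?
k + f ≤ u + f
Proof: h = n and h divides u, hence n divides u. Since n = p, p divides u. Since k divides p, k divides u. Because u > 0, k ≤ u. Then k + f ≤ u + f.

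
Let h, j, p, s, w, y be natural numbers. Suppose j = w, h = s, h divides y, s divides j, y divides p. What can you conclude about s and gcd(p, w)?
s divides gcd(p, w)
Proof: Since h = s and h divides y, s divides y. y divides p, so s divides p. j = w and s divides j, hence s divides w. s divides p, so s divides gcd(p, w).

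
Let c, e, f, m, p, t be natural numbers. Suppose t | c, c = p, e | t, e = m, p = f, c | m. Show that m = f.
e = m and e | t, thus m | t. Since t | c, m | c. c | m, so m = c. From c = p, m = p. p = f, so m = f.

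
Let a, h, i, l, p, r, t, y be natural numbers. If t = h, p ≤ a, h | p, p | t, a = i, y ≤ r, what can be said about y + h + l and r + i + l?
y + h + l ≤ r + i + l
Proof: Since t = h and p | t, p | h. Because h | p, p = h. a = i and p ≤ a, so p ≤ i. Since p = h, h ≤ i. Then h + l ≤ i + l. Because y ≤ r, y + h + l ≤ r + i + l.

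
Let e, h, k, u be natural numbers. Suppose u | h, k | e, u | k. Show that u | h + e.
u | k and k | e, thus u | e. Since u | h, u | h + e.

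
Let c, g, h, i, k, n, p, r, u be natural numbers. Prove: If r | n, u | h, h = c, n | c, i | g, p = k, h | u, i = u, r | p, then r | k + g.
Because p = k and r | p, r | k. From r | n and n | c, r | c. u | h and h | u, therefore u = h. h = c, so u = c. i = u and i | g, hence u | g. Since u = c, c | g. Since r | c, r | g. r | k, so r | k + g.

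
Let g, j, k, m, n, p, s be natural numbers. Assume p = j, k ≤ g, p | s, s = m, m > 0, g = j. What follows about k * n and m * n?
k * n ≤ m * n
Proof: g = j and k ≤ g, therefore k ≤ j. p = j and p | s, hence j | s. s = m, so j | m. m > 0, so j ≤ m. k ≤ j, so k ≤ m. Then k * n ≤ m * n.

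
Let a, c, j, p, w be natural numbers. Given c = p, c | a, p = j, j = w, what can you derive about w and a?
w | a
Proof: c = p and p = j, hence c = j. c | a, so j | a. Because j = w, w | a.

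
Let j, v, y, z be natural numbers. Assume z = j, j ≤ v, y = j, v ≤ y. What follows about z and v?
z = v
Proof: y = j and v ≤ y, so v ≤ j. Since j ≤ v, j = v. Because z = j, z = v.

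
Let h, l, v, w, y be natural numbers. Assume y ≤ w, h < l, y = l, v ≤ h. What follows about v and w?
v < w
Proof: Since y = l and y ≤ w, l ≤ w. h < l, so h < w. Since v ≤ h, v < w.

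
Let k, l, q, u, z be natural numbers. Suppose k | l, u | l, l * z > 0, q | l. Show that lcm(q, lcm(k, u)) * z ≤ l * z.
k | l and u | l, therefore lcm(k, u) | l. Because q | l, lcm(q, lcm(k, u)) | l. Then lcm(q, lcm(k, u)) * z | l * z. Since l * z > 0, lcm(q, lcm(k, u)) * z ≤ l * z.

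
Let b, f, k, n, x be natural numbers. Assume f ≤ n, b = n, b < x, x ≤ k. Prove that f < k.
From b < x and x ≤ k, b < k. Since b = n, n < k. f ≤ n, so f < k.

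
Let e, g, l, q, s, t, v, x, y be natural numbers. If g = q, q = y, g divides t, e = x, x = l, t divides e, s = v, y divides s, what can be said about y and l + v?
y divides l + v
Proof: From g = q and q = y, g = y. From e = x and x = l, e = l. Since t divides e, t divides l. g divides t, so g divides l. Because g = y, y divides l. Because s = v and y divides s, y divides v. y divides l, so y divides l + v.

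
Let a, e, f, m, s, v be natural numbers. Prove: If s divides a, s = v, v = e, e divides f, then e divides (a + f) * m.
From s = v and v = e, s = e. s divides a, so e divides a. e divides f, so e divides a + f. Then e divides (a + f) * m.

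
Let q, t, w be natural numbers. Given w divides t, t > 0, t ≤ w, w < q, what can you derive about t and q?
t < q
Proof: w divides t and t > 0, so w ≤ t. Since t ≤ w, w = t. Since w < q, t < q.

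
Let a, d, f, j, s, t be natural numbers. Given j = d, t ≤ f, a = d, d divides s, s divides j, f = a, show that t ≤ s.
f = a and a = d, so f = d. j = d and s divides j, therefore s divides d. Since d divides s, d = s. f = d, so f = s. Since t ≤ f, t ≤ s.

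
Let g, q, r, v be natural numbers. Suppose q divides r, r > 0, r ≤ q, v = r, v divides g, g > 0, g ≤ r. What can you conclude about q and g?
q = g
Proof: Since q divides r and r > 0, q ≤ r. From r ≤ q, q = r. Since v = r and v divides g, r divides g. g > 0, so r ≤ g. Since g ≤ r, r = g. q = r, so q = g.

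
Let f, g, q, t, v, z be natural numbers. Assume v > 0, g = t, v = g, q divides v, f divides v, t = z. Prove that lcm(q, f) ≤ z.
v = g and g = t, therefore v = t. Since t = z, v = z. q divides v and f divides v, thus lcm(q, f) divides v. Since v > 0, lcm(q, f) ≤ v. Because v = z, lcm(q, f) ≤ z.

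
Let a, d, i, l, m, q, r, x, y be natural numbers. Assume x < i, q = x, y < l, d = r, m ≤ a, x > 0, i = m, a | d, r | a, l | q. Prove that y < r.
d = r and a | d, therefore a | r. From r | a, a = r. q = x and l | q, hence l | x. Since x > 0, l ≤ x. i = m and x < i, therefore x < m. l ≤ x, so l < m. Since y < l, y < m. From m ≤ a, y < a. a = r, so y < r.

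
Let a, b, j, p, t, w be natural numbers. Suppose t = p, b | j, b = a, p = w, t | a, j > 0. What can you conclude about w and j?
w ≤ j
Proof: t = p and p = w, hence t = w. b = a and b | j, therefore a | j. t | a, so t | j. Since t = w, w | j. j > 0, so w ≤ j.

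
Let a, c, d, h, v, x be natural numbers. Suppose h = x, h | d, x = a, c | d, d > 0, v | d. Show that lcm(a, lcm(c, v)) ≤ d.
Since h = x and x = a, h = a. From h | d, a | d. Because c | d and v | d, lcm(c, v) | d. Since a | d, lcm(a, lcm(c, v)) | d. d > 0, so lcm(a, lcm(c, v)) ≤ d.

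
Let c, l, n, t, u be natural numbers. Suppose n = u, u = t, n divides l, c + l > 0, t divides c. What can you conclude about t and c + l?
t ≤ c + l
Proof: Because n = u and n divides l, u divides l. Because u = t, t divides l. t divides c, so t divides c + l. Since c + l > 0, t ≤ c + l.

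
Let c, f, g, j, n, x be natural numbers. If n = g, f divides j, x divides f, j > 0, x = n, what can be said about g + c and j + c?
g + c ≤ j + c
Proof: x = n and n = g, thus x = g. x divides f and f divides j, hence x divides j. Since j > 0, x ≤ j. Since x = g, g ≤ j. Then g + c ≤ j + c.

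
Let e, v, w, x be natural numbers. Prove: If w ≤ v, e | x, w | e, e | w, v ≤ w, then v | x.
From e | w and w | e, e = w. Since w ≤ v and v ≤ w, w = v. e = w, so e = v. Since e | x, v | x.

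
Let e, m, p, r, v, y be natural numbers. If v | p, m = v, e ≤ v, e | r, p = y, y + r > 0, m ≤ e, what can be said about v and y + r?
v ≤ y + r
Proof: Since p = y and v | p, v | y. Because m = v and m ≤ e, v ≤ e. Since e ≤ v, e = v. e | r, so v | r. v | y, so v | y + r. From y + r > 0, v ≤ y + r.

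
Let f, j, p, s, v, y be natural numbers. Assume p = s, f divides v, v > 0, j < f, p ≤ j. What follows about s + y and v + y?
s + y < v + y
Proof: p = s and p ≤ j, so s ≤ j. Since j < f, s < f. f divides v and v > 0, so f ≤ v. s < f, so s < v. Then s + y < v + y.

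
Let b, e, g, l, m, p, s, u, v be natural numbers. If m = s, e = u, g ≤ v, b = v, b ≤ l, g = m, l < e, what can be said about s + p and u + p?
s + p < u + p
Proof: From g = m and m = s, g = s. b = v and b ≤ l, hence v ≤ l. Since l < e, v < e. g ≤ v, so g < e. Since e = u, g < u. g = s, so s < u. Then s + p < u + p.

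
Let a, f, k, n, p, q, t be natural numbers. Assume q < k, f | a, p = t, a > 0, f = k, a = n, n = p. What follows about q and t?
q < t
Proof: a = n and n = p, hence a = p. Since p = t, a = t. From f = k and f | a, k | a. Since a > 0, k ≤ a. Since a = t, k ≤ t. q < k, so q < t.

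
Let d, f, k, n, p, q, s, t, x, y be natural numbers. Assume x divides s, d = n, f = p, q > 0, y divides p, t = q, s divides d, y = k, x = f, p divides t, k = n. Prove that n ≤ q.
x = f and f = p, thus x = p. d = n and s divides d, so s divides n. Since x divides s, x divides n. x = p, so p divides n. Since y = k and y divides p, k divides p. Since k = n, n divides p. Since p divides n, p = n. t = q and p divides t, hence p divides q. q > 0, so p ≤ q. p = n, so n ≤ q.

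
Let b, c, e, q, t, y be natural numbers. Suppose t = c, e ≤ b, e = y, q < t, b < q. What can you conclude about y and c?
y < c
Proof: Because e ≤ b and b < q, e < q. From t = c and q < t, q < c. e < q, so e < c. e = y, so y < c.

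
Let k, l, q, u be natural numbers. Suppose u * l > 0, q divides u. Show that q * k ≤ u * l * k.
q divides u, hence q divides u * l. u * l > 0, so q ≤ u * l. By multiplying by a non-negative, q * k ≤ u * l * k.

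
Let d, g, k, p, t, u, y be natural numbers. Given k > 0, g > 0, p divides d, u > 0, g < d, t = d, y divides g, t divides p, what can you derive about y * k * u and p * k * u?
y * k * u < p * k * u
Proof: Because y divides g and g > 0, y ≤ g. From t = d and t divides p, d divides p. Since p divides d, d = p. g < d, so g < p. y ≤ g, so y < p. Since k > 0, by multiplying by a positive, y * k < p * k. Combining with u > 0, by multiplying by a positive, y * k * u < p * k * u.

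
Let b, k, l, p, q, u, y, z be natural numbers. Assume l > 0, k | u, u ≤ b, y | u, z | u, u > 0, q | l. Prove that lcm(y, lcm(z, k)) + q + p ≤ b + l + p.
z | u and k | u, thus lcm(z, k) | u. Because y | u, lcm(y, lcm(z, k)) | u. Since u > 0, lcm(y, lcm(z, k)) ≤ u. From u ≤ b, lcm(y, lcm(z, k)) ≤ b. q | l and l > 0, thus q ≤ l. Then q + p ≤ l + p. lcm(y, lcm(z, k)) ≤ b, so lcm(y, lcm(z, k)) + q + p ≤ b + l + p.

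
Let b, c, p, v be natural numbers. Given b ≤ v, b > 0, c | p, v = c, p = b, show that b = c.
p = b and c | p, thus c | b. Since b > 0, c ≤ b. From v = c and b ≤ v, b ≤ c. Since c ≤ b, c = b. Then b = c.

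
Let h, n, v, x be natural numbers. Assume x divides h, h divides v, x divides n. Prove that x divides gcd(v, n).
From x divides h and h divides v, x divides v. Since x divides n, x divides gcd(v, n).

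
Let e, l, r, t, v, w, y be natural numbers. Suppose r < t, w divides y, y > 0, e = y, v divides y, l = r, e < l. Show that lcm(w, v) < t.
w divides y and v divides y, so lcm(w, v) divides y. y > 0, so lcm(w, v) ≤ y. Because e = y and e < l, y < l. l = r, so y < r. From r < t, y < t. Since lcm(w, v) ≤ y, lcm(w, v) < t.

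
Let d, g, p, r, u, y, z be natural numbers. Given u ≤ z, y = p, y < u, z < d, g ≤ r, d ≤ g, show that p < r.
y = p and y < u, therefore p < u. u ≤ z and z < d, hence u < d. d ≤ g and g ≤ r, so d ≤ r. Since u < d, u < r. Since p < u, p < r.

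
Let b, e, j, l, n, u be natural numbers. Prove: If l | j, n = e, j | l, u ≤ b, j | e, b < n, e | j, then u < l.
Because j | l and l | j, j = l. e | j and j | e, thus e = j. Since n = e, n = j. b < n, so b < j. u ≤ b, so u < j. Since j = l, u < l.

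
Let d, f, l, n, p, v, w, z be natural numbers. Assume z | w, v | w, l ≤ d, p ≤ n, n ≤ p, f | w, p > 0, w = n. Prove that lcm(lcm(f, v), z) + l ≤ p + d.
n ≤ p and p ≤ n, hence n = p. From w = n, w = p. From f | w and v | w, lcm(f, v) | w. Since z | w, lcm(lcm(f, v), z) | w. Because w = p, lcm(lcm(f, v), z) | p. p > 0, so lcm(lcm(f, v), z) ≤ p. Since l ≤ d, lcm(lcm(f, v), z) + l ≤ p + d.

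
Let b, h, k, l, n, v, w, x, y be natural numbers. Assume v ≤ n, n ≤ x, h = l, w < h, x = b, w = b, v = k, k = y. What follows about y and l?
y < l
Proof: v = k and k = y, therefore v = y. Since v ≤ n, y ≤ n. Because x = b and n ≤ x, n ≤ b. w = b and w < h, thus b < h. n ≤ b, so n < h. Since y ≤ n, y < h. Since h = l, y < l.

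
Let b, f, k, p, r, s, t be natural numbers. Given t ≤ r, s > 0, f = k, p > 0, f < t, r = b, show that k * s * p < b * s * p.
f < t and t ≤ r, hence f < r. f = k, so k < r. Because r = b, k < b. Using s > 0 and multiplying by a positive, k * s < b * s. Since p > 0, by multiplying by a positive, k * s * p < b * s * p.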